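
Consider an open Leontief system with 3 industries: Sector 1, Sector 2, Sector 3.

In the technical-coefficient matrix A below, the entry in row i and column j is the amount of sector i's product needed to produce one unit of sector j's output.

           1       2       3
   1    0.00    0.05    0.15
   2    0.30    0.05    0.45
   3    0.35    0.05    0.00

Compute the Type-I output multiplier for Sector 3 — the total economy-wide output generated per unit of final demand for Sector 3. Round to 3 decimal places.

m_3 = 1.871

I − A =
  [   1.00    -0.05    -0.15]
  [  -0.30     0.95    -0.45]
  [  -0.35    -0.05     1.00]
Cofactors of I−A, C_ij = (−1)^(i+j)·(minor ij) (rows/columns in the sector order above):
  C_11 = (0.95)(1.00) − (-0.45)(-0.05) = 0.9275
  C_12 = −[(-0.30)(1.00) − (-0.45)(-0.35)] = 0.4575
  C_13 = (-0.30)(-0.05) − (0.95)(-0.35) = 0.3475
  C_21 = −[(-0.05)(1.00) − (-0.15)(-0.05)] = 0.0575
  C_22 = (1.00)(1.00) − (-0.15)(-0.35) = 0.9475
  C_23 = −[(1.00)(-0.05) − (-0.05)(-0.35)] = 0.0675
  C_31 = (-0.05)(-0.45) − (-0.15)(0.95) = 0.1650
  C_32 = −[(1.00)(-0.45) − (-0.15)(-0.30)] = 0.4950
  C_33 = (1.00)(0.95) − (-0.05)(-0.30) = 0.9350
det(I−A) = Σ_j (I−A)_1j·C_1j = (1.00)(0.9275) + (-0.05)(0.4575) + (-0.15)(0.3475) = 0.8525
adj(I−A) = Cᵀ =
  [ 0.9275   0.0575   0.1650]
  [ 0.4575   0.9475   0.4950]
  [ 0.3475   0.0675   0.9350]
(I − A)⁻¹ = adj(I−A) / det(I−A) ≈
  [   1.0880     0.0674     0.1935]
  [   0.5367     1.1114     0.5806]
  [   0.4076     0.0792     1.0968]
The output multiplier for sector j is the column-j sum of the Leontief inverse (I − A)⁻¹ = adj(I−A) / det(I−A).
Column 3 of adj(I−A): (0.1650, 0.4950, 0.9350); det(I−A) = 0.8525.
m_3 = (0.1650 + 0.4950 + 0.9350) / 0.8525 = 1.595 / 0.8525 ≈ 1.871.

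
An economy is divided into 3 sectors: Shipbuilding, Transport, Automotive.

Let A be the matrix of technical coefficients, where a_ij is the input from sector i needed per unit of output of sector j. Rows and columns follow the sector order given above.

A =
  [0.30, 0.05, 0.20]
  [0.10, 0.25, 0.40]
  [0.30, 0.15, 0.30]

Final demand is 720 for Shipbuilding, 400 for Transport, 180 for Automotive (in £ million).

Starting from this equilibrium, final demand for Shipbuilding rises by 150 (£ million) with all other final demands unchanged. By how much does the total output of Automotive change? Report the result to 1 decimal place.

I − A =
  [   0.70    -0.05    -0.20]
  [  -0.10     0.75    -0.40]
  [  -0.30    -0.15     0.70]
Cofactors of I−A, C_ij = (−1)^(i+j)·(minor ij) (rows/columns in the sector order above):
  C_11 = (0.75)(0.70) − (-0.40)(-0.15) = 0.4650
  C_12 = −[(-0.10)(0.70) − (-0.40)(-0.30)] = 0.1900
  C_13 = (-0.10)(-0.15) − (0.75)(-0.30) = 0.2400
  C_21 = −[(-0.05)(0.70) − (-0.20)(-0.15)] = 0.0650
  C_22 = (0.70)(0.70) − (-0.20)(-0.30) = 0.4300
  C_23 = −[(0.70)(-0.15) − (-0.05)(-0.30)] = 0.1200
  C_31 = (-0.05)(-0.40) − (-0.20)(0.75) = 0.1700
  C_32 = −[(0.70)(-0.40) − (-0.20)(-0.10)] = 0.3000
  C_33 = (0.70)(0.75) − (-0.05)(-0.10) = 0.5200
det(I−A) = Σ_j (I−A)_1j·C_1j = (0.70)(0.4650) + (-0.05)(0.1900) + (-0.20)(0.2400) = 0.2680
adj(I−A) = Cᵀ =
  [ 0.4650   0.0650   0.1700]
  [ 0.1900   0.4300   0.3000]
  [ 0.2400   0.1200   0.5200]
(I − A)⁻¹ = adj(I−A) / det(I−A) ≈
  [   1.7351     0.2425     0.6343]
  [   0.7090     1.6045     1.1194]
  [   0.8955     0.4478     1.9403]
Δx = (I − A)⁻¹ Δd with Δd having +150 in the Shipbuilding component and 0 elsewhere.
So Δx_A = L_AS · (+150), where L_AS = adj(I−A)_AS / det(I−A) = 0.2400 / 0.2680.
Δx_A = 0.2400 × (+150) / 0.2680 = 36.00 / 0.2680 ≈ 134.3.

Δx_A = 134.3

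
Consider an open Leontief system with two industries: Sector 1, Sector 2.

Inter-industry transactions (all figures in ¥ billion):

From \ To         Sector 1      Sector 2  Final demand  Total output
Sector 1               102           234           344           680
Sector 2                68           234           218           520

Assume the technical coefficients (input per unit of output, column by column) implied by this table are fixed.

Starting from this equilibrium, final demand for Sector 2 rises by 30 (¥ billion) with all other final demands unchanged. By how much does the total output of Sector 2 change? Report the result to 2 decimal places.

Technical coefficients a_ij = z_ij / X_j:
  a_11 = 102/680 = 0.15, a_21 = 68/680 = 0.10
  a_12 = 234/520 = 0.45, a_22 = 234/520 = 0.45
I − A =
  [   0.85    -0.45]
  [  -0.10     0.55]
det(I−A) = (0.85)(0.55) − (-0.45)(-0.10) = 0.4225
adj(I−A) = [[0.55, 0.45], [0.10, 0.85]]
(I − A)⁻¹ = adj(I−A) / det(I−A) ≈
  [   1.3018     1.0651]
  [   0.2367     2.0118]
Δx = (I − A)⁻¹ Δd with Δd having +30 in the Sector 2 component and 0 elsewhere.
So Δx_2 = L_22 · (+30), where L_22 = adj(I−A)_22 / det(I−A) = 0.85 / 0.4225.
Δx_2 = 0.85 × (+30) / 0.4225 = 25.50 / 0.4225 ≈ 60.36.

Δx_2 = 60.36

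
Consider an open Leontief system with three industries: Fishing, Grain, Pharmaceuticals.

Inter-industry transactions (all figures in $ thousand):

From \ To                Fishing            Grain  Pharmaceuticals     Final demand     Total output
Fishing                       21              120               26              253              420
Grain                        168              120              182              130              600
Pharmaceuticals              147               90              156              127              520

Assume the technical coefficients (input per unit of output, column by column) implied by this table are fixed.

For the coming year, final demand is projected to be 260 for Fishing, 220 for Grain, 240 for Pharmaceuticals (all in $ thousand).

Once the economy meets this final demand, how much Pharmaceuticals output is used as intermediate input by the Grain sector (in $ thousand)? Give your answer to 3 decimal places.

Technical coefficients a_ij = z_ij / X_j:
  a_11 = 21/420 = 0.05, a_21 = 168/420 = 0.40, a_31 = 147/420 = 0.35
  a_12 = 120/600 = 0.20, a_22 = 120/600 = 0.20, a_32 = 90/600 = 0.15
  a_13 = 26/520 = 0.05, a_23 = 182/520 = 0.35, a_33 = 156/520 = 0.30
I − A =
  [   0.95    -0.20    -0.05]
  [  -0.40     0.80    -0.35]
  [  -0.35    -0.15     0.70]
Cofactors of I−A, C_ij = (−1)^(i+j)·(minor ij) (rows/columns in the sector order above):
  C_11 = (0.80)(0.70) − (-0.35)(-0.15) = 0.5075
  C_12 = −[(-0.40)(0.70) − (-0.35)(-0.35)] = 0.4025
  C_13 = (-0.40)(-0.15) − (0.80)(-0.35) = 0.3400
  C_21 = −[(-0.20)(0.70) − (-0.05)(-0.15)] = 0.1475
  C_22 = (0.95)(0.70) − (-0.05)(-0.35) = 0.6475
  C_23 = −[(0.95)(-0.15) − (-0.20)(-0.35)] = 0.2125
  C_31 = (-0.20)(-0.35) − (-0.05)(0.80) = 0.1100
  C_32 = −[(0.95)(-0.35) − (-0.05)(-0.40)] = 0.3525
  C_33 = (0.95)(0.80) − (-0.20)(-0.40) = 0.6800
det(I−A) = Σ_j (I−A)_1j·C_1j = (0.95)(0.5075) + (-0.20)(0.4025) + (-0.05)(0.3400) = 0.384625
adj(I−A) = Cᵀ =
  [ 0.5075   0.1475   0.1100]
  [ 0.4025   0.6475   0.3525]
  [ 0.3400   0.2125   0.6800]
(I − A)⁻¹ = adj(I−A) / det(I−A) ≈
  [   1.3195     0.3835     0.2860]
  [   1.0465     1.6835     0.9165]
  [   0.8840     0.5525     1.7680]
First solve x = (I − A)⁻¹ d = adj(I−A)·d / det(I−A); in particular x_2 = (0.4025·260 + 0.6475·220 + 0.3525·240) / 0.384625 = 331.70 / 0.384625 ≈ 862.39844.
Intermediate flow from 3 to 2: z_32 = a_32 · x_2 = 0.15 × 331.70 / 0.384625 = 49.755 / 0.384625 ≈ 129.360.

z_32 = 129.360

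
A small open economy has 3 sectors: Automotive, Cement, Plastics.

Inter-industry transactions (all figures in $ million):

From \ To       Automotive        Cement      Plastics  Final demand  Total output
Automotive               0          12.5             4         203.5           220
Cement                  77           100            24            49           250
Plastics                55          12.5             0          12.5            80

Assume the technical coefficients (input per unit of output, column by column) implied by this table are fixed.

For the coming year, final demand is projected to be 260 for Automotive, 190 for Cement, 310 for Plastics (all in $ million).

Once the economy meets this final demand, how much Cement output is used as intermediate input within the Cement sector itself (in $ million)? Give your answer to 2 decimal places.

Technical coefficients a_ij = z_ij / X_j:
  a_AA = 0/220 = 0.00, a_CA = 77/220 = 0.35, a_PA = 55/220 = 0.25
  a_AC = 12.5/250 = 0.05, a_CC = 100/250 = 0.40, a_PC = 12.5/250 = 0.05
  a_AP = 4/80 = 0.05, a_CP = 24/80 = 0.30, a_PP = 0/80 = 0.00
I − A =
  [   1.00    -0.05    -0.05]
  [  -0.35     0.60    -0.30]
  [  -0.25    -0.05     1.00]
Cofactors of I−A, C_ij = (−1)^(i+j)·(minor ij) (rows/columns in the sector order above):
  C_11 = (0.60)(1.00) − (-0.30)(-0.05) = 0.5850
  C_12 = −[(-0.35)(1.00) − (-0.30)(-0.25)] = 0.4250
  C_13 = (-0.35)(-0.05) − (0.60)(-0.25) = 0.1675
  C_21 = −[(-0.05)(1.00) − (-0.05)(-0.05)] = 0.0525
  C_22 = (1.00)(1.00) − (-0.05)(-0.25) = 0.9875
  C_23 = −[(1.00)(-0.05) − (-0.05)(-0.25)] = 0.0625
  C_31 = (-0.05)(-0.30) − (-0.05)(0.60) = 0.0450
  C_32 = −[(1.00)(-0.30) − (-0.05)(-0.35)] = 0.3175
  C_33 = (1.00)(0.60) − (-0.05)(-0.35) = 0.5825
det(I−A) = Σ_j (I−A)_1j·C_1j = (1.00)(0.5850) + (-0.05)(0.4250) + (-0.05)(0.1675) = 0.555375
adj(I−A) = Cᵀ =
  [ 0.5850   0.0525   0.0450]
  [ 0.4250   0.9875   0.3175]
  [ 0.1675   0.0625   0.5825]
(I − A)⁻¹ = adj(I−A) / det(I−A) ≈
  [   1.0533     0.0945     0.0810]
  [   0.7652     1.7781     0.5717]
  [   0.3016     0.1125     1.0488]
First solve x = (I − A)⁻¹ d = adj(I−A)·d / det(I−A); in particular x_C = (0.4250·260 + 0.9875·190 + 0.3175·310) / 0.555375 = 396.55 / 0.555375 ≈ 714.0221.
Intermediate flow from C to C: z_CC = a_CC · x_C = 0.40 × 396.55 / 0.555375 = 158.62 / 0.555375 ≈ 285.61.

z_CC = 285.61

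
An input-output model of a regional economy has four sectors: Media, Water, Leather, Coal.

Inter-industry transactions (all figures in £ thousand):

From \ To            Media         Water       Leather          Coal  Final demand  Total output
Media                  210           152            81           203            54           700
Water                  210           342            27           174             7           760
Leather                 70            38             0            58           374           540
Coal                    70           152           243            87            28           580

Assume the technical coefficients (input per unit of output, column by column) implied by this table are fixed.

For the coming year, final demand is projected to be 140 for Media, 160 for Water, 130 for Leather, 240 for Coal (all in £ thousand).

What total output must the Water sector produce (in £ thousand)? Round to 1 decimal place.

Technical coefficients a_ij = z_ij / X_j:
  a_11 = 210/700 = 0.30, a_21 = 210/700 = 0.30, a_31 = 70/700 = 0.10, a_41 = 70/700 = 0.10
  a_12 = 152/760 = 0.20, a_22 = 342/760 = 0.45, a_32 = 38/760 = 0.05, a_42 = 152/760 = 0.20
  a_13 = 81/540 = 0.15, a_23 = 27/540 = 0.05, a_33 = 0/540 = 0.00, a_43 = 243/540 = 0.45
  a_14 = 203/580 = 0.35, a_24 = 174/580 = 0.30, a_34 = 58/580 = 0.10, a_44 = 87/580 = 0.15
I − A =
  [   0.70    -0.20    -0.15    -0.35]
  [  -0.30     0.55    -0.05    -0.30]
  [  -0.10    -0.05     1.00    -0.10]
  [  -0.10    -0.20    -0.45     0.85]
Compute the cofactors C_ij = (−1)^(i+j)·(3×3 minor ij) of I−A; the adjugate is their transpose:
adj(I−A) = Cᵀ =
  [ 0.372875   0.248250   0.186750   0.263125]
  [ 0.289750   0.498500   0.212500   0.320250]
  [ 0.066500   0.068000   0.188000   0.073500]
  [ 0.147250   0.182500   0.171500   0.311750]
det(I−A) = Σ_j (I−A)_1j·C_1j = (0.70)(0.372875) + (-0.20)(0.289750) + (-0.15)(0.066500) + (-0.35)(0.147250) = 0.14155
(I − A)⁻¹ = adj(I−A) / det(I−A) ≈
  [   2.6342     1.7538     1.3193     1.8589]
  [   2.0470     3.5217     1.5012     2.2625]
  [   0.4698     0.4804     1.3282     0.5193]
  [   1.0403     1.2893     1.2116     2.2024]
x = (I − A)⁻¹ d = adj(I−A)·d / det(I−A), with det(I−A) = 0.14155:
  x_1 = (0.372875·140 + 0.248250·160 + 0.186750·130 + 0.263125·240) / 0.14155 = 179.35 / 0.14155 ≈ 1267.0
  x_2 = (0.289750·140 + 0.498500·160 + 0.212500·130 + 0.320250·240) / 0.14155 = 224.81 / 0.14155 ≈ 1588.2
  x_3 = (0.066500·140 + 0.068000·160 + 0.188000·130 + 0.073500·240) / 0.14155 = 62.27 / 0.14155 ≈ 439.9
  x_4 = (0.147250·140 + 0.182500·160 + 0.171500·130 + 0.311750·240) / 0.14155 = 146.93 / 0.14155 ≈ 1038.0

x_2 = 1588.2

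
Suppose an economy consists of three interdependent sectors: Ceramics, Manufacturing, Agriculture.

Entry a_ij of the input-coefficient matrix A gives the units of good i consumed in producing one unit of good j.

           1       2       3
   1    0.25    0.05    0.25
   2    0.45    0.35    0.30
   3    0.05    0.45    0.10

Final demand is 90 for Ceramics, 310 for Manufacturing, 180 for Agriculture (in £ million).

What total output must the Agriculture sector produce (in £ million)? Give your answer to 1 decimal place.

x_3 = 815.7

I − A =
  [   0.75    -0.05    -0.25]
  [  -0.45     0.65    -0.30]
  [  -0.05    -0.45     0.90]
Cofactors of I−A, C_ij = (−1)^(i+j)·(minor ij) (rows/columns in the sector order above):
  C_11 = (0.65)(0.90) − (-0.30)(-0.45) = 0.4500
  C_12 = −[(-0.45)(0.90) − (-0.30)(-0.05)] = 0.4200
  C_13 = (-0.45)(-0.45) − (0.65)(-0.05) = 0.2350
  C_21 = −[(-0.05)(0.90) − (-0.25)(-0.45)] = 0.1575
  C_22 = (0.75)(0.90) − (-0.25)(-0.05) = 0.6625
  C_23 = −[(0.75)(-0.45) − (-0.05)(-0.05)] = 0.3400
  C_31 = (-0.05)(-0.30) − (-0.25)(0.65) = 0.1775
  C_32 = −[(0.75)(-0.30) − (-0.25)(-0.45)] = 0.3375
  C_33 = (0.75)(0.65) − (-0.05)(-0.45) = 0.4650
det(I−A) = Σ_j (I−A)_1j·C_1j = (0.75)(0.4500) + (-0.05)(0.4200) + (-0.25)(0.2350) = 0.25775
adj(I−A) = Cᵀ =
  [ 0.4500   0.1575   0.1775]
  [ 0.4200   0.6625   0.3375]
  [ 0.2350   0.3400   0.4650]
(I − A)⁻¹ = adj(I−A) / det(I−A) ≈
  [   1.7459     0.6111     0.6887]
  [   1.6295     2.5703     1.3094]
  [   0.9117     1.3191     1.8041]
x = (I − A)⁻¹ d = adj(I−A)·d / det(I−A), with det(I−A) = 0.25775:
  x_1 = (0.4500·90 + 0.1575·310 + 0.1775·180) / 0.25775 = 121.275 / 0.25775 ≈ 470.5
  x_2 = (0.4200·90 + 0.6625·310 + 0.3375·180) / 0.25775 = 303.925 / 0.25775 ≈ 1179.1
  x_3 = (0.2350·90 + 0.3400·310 + 0.4650·180) / 0.25775 = 210.25 / 0.25775 ≈ 815.7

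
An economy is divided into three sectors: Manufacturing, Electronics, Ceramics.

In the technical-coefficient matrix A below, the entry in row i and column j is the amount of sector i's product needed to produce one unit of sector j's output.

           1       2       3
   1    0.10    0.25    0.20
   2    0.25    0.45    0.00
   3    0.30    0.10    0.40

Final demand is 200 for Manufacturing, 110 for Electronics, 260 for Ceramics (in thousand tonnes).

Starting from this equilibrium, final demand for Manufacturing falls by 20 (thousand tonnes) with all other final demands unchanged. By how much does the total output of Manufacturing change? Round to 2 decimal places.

I − A =
  [   0.90    -0.25    -0.20]
  [  -0.25     0.55     0.00]
  [  -0.30    -0.10     0.60]
Cofactors of I−A, C_ij = (−1)^(i+j)·(minor ij) (rows/columns in the sector order above):
  C_11 = (0.55)(0.60) − (0.00)(-0.10) = 0.3300
  C_12 = −[(-0.25)(0.60) − (0.00)(-0.30)] = 0.1500
  C_13 = (-0.25)(-0.10) − (0.55)(-0.30) = 0.1900
  C_21 = −[(-0.25)(0.60) − (-0.20)(-0.10)] = 0.1700
  C_22 = (0.90)(0.60) − (-0.20)(-0.30) = 0.4800
  C_23 = −[(0.90)(-0.10) − (-0.25)(-0.30)] = 0.1650
  C_31 = (-0.25)(0.00) − (-0.20)(0.55) = 0.1100
  C_32 = −[(0.90)(0.00) − (-0.20)(-0.25)] = 0.0500
  C_33 = (0.90)(0.55) − (-0.25)(-0.25) = 0.4325
det(I−A) = Σ_j (I−A)_1j·C_1j = (0.90)(0.3300) + (-0.25)(0.1500) + (-0.20)(0.1900) = 0.2215
adj(I−A) = Cᵀ =
  [ 0.3300   0.1700   0.1100]
  [ 0.1500   0.4800   0.0500]
  [ 0.1900   0.1650   0.4325]
(I − A)⁻¹ = adj(I−A) / det(I−A) ≈
  [   1.4898     0.7675     0.4966]
  [   0.6772     2.1670     0.2257]
  [   0.8578     0.7449     1.9526]
Δx = (I − A)⁻¹ Δd with Δd having -20 in the Manufacturing component and 0 elsewhere.
So Δx_1 = L_11 · (-20), where L_11 = adj(I−A)_11 / det(I−A) = 0.3300 / 0.2215.
Δx_1 = 0.3300 × (-20) / 0.2215 = -6.60 / 0.2215 ≈ -29.80.

Δx_1 = -29.80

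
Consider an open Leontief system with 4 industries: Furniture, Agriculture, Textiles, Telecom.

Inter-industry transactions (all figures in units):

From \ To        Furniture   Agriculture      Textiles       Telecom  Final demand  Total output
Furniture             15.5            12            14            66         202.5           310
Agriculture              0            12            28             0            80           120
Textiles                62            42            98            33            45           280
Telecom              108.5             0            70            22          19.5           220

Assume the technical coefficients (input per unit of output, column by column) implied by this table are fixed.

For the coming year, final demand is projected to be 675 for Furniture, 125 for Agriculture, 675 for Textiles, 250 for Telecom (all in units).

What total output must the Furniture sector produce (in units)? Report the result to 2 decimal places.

x_1 = 1258.58

Technical coefficients a_ij = z_ij / X_j:
  a_11 = 15.5/310 = 0.05, a_21 = 0/310 = 0.00, a_31 = 62/310 = 0.20, a_41 = 108.5/310 = 0.35
  a_12 = 12/120 = 0.10, a_22 = 12/120 = 0.10, a_32 = 42/120 = 0.35, a_42 = 0/120 = 0.00
  a_13 = 14/280 = 0.05, a_23 = 28/280 = 0.10, a_33 = 98/280 = 0.35, a_43 = 70/280 = 0.25
  a_14 = 66/220 = 0.30, a_24 = 0/220 = 0.00, a_34 = 33/220 = 0.15, a_44 = 22/220 = 0.10
I − A =
  [   0.95    -0.10    -0.05    -0.30]
  [   0.00     0.90    -0.10     0.00]
  [  -0.20    -0.35     0.65    -0.15]
  [  -0.35     0.00    -0.25     0.90]
Compute the cofactors C_ij = (−1)^(i+j)·(3×3 minor ij) of I−A; the adjugate is their transpose:
adj(I−A) = Cᵀ =
  [ 0.46125   0.09675   0.11700   0.17325]
  [ 0.02325   0.42525   0.07500   0.02025]
  [ 0.20925   0.28575   0.67500   0.18225]
  [ 0.23750   0.11700   0.23300   0.51150]
det(I−A) = Σ_j (I−A)_1j·C_1j = (0.95)(0.46125) + (-0.10)(0.02325) + (-0.05)(0.20925) + (-0.30)(0.23750) = 0.35415
(I − A)⁻¹ = adj(I−A) / det(I−A) ≈
  [   1.3024     0.2732     0.3304     0.4892]
  [   0.0657     1.2008     0.2118     0.0572]
  [   0.5909     0.8069     1.9060     0.5146]
  [   0.6706     0.3304     0.6579     1.4443]
x = (I − A)⁻¹ d = adj(I−A)·d / det(I−A), with det(I−A) = 0.35415:
  x_1 = (0.46125·675 + 0.09675·125 + 0.11700·675 + 0.17325·250) / 0.35415 = 445.725 / 0.35415 ≈ 1258.58
  x_2 = (0.02325·675 + 0.42525·125 + 0.07500·675 + 0.02025·250) / 0.35415 = 124.5375 / 0.35415 ≈ 351.65
  x_3 = (0.20925·675 + 0.28575·125 + 0.67500·675 + 0.18225·250) / 0.35415 = 678.15 / 0.35415 ≈ 1914.87
  x_4 = (0.23750·675 + 0.11700·125 + 0.23300·675 + 0.51150·250) / 0.35415 = 460.0875 / 0.35415 ≈ 1299.13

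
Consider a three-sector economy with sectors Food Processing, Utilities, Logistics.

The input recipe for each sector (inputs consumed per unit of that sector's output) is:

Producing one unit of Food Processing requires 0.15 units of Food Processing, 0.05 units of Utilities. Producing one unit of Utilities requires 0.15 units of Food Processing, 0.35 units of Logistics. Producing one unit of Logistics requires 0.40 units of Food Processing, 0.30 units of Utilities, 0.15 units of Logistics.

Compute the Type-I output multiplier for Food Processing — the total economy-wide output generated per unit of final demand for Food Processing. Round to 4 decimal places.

I − A =
  [   0.85    -0.15    -0.40]
  [  -0.05     1.00    -0.30]
  [   0.00    -0.35     0.85]
Cofactors of I−A, C_ij = (−1)^(i+j)·(minor ij) (rows/columns in the sector order above):
  C_11 = (1.00)(0.85) − (-0.30)(-0.35) = 0.7450
  C_12 = −[(-0.05)(0.85) − (-0.30)(0.00)] = 0.0425
  C_13 = (-0.05)(-0.35) − (1.00)(0.00) = 0.0175
  C_21 = −[(-0.15)(0.85) − (-0.40)(-0.35)] = 0.2675
  C_22 = (0.85)(0.85) − (-0.40)(0.00) = 0.7225
  C_23 = −[(0.85)(-0.35) − (-0.15)(0.00)] = 0.2975
  C_31 = (-0.15)(-0.30) − (-0.40)(1.00) = 0.4450
  C_32 = −[(0.85)(-0.30) − (-0.40)(-0.05)] = 0.2750
  C_33 = (0.85)(1.00) − (-0.15)(-0.05) = 0.8425
det(I−A) = Σ_j (I−A)_1j·C_1j = (0.85)(0.7450) + (-0.15)(0.0425) + (-0.40)(0.0175) = 0.619875
adj(I−A) = Cᵀ =
  [ 0.7450   0.2675   0.4450]
  [ 0.0425   0.7225   0.2750]
  [ 0.0175   0.2975   0.8425]
(I − A)⁻¹ = adj(I−A) / det(I−A) ≈
  [   1.20186     0.43154     0.71789]
  [   0.06856     1.16556     0.44364]
  [   0.02823     0.47994     1.35914]
The output multiplier for sector j is the column-j sum of the Leontief inverse (I − A)⁻¹ = adj(I−A) / det(I−A).
Column F of adj(I−A): (0.7450, 0.0425, 0.0175); det(I−A) = 0.619875.
m_F = (0.7450 + 0.0425 + 0.0175) / 0.619875 = 0.805 / 0.619875 ≈ 1.2986.

m_F = 1.2986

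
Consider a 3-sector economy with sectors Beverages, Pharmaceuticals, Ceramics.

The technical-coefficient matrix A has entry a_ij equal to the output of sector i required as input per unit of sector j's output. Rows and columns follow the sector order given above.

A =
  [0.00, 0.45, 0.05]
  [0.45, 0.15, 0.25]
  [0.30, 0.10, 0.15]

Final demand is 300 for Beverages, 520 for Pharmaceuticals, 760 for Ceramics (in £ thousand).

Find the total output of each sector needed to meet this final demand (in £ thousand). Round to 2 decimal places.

I − A =
  [   1.00    -0.45    -0.05]
  [  -0.45     0.85    -0.25]
  [  -0.30    -0.10     0.85]
Cofactors of I−A, C_ij = (−1)^(i+j)·(minor ij) (rows/columns in the sector order above):
  C_11 = (0.85)(0.85) − (-0.25)(-0.10) = 0.6975
  C_12 = −[(-0.45)(0.85) − (-0.25)(-0.30)] = 0.4575
  C_13 = (-0.45)(-0.10) − (0.85)(-0.30) = 0.3000
  C_21 = −[(-0.45)(0.85) − (-0.05)(-0.10)] = 0.3875
  C_22 = (1.00)(0.85) − (-0.05)(-0.30) = 0.8350
  C_23 = −[(1.00)(-0.10) − (-0.45)(-0.30)] = 0.2350
  C_31 = (-0.45)(-0.25) − (-0.05)(0.85) = 0.1550
  C_32 = −[(1.00)(-0.25) − (-0.05)(-0.45)] = 0.2725
  C_33 = (1.00)(0.85) − (-0.45)(-0.45) = 0.6475
det(I−A) = Σ_j (I−A)_1j·C_1j = (1.00)(0.6975) + (-0.45)(0.4575) + (-0.05)(0.3000) = 0.476625
adj(I−A) = Cᵀ =
  [ 0.6975   0.3875   0.1550]
  [ 0.4575   0.8350   0.2725]
  [ 0.3000   0.2350   0.6475]
(I − A)⁻¹ = adj(I−A) / det(I−A) ≈
  [   1.4634     0.8130     0.3252]
  [   0.9599     1.7519     0.5717]
  [   0.6294     0.4931     1.3585]
x = (I − A)⁻¹ d = adj(I−A)·d / det(I−A), with det(I−A) = 0.476625:
  x_B = (0.6975·300 + 0.3875·520 + 0.1550·760) / 0.476625 = 528.55 / 0.476625 ≈ 1108.94
  x_P = (0.4575·300 + 0.8350·520 + 0.2725·760) / 0.476625 = 778.55 / 0.476625 ≈ 1633.46
  x_C = (0.3000·300 + 0.2350·520 + 0.6475·760) / 0.476625 = 704.30 / 0.476625 ≈ 1477.68

x_B = 1108.94, x_P = 1633.46, x_C = 1477.68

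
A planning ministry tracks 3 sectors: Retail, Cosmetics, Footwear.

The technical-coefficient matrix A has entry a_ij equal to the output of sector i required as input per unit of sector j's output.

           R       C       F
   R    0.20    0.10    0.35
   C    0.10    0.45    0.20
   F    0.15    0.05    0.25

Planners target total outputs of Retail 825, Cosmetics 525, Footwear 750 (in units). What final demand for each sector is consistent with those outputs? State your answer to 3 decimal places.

I − A =
  [   0.80    -0.10    -0.35]
  [  -0.10     0.55    -0.20]
  [  -0.15    -0.05     0.75]
d = (I − A) x:
  d_R = (+0.80)·825 + (-0.10)·525 + (-0.35)·750 = 345.000
  d_C = (-0.10)·825 + (+0.55)·525 + (-0.20)·750 = 56.250
  d_F = (-0.15)·825 + (-0.05)·525 + (+0.75)·750 = 412.500

d_R = 345.000, d_C = 56.250, d_F = 412.500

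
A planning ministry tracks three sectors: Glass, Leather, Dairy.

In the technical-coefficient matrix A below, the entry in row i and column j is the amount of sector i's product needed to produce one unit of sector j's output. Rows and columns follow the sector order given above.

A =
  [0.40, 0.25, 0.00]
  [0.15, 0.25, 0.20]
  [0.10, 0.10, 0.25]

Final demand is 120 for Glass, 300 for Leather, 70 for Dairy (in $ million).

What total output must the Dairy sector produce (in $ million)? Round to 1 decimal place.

I − A =
  [   0.60    -0.25     0.00]
  [  -0.15     0.75    -0.20]
  [  -0.10    -0.10     0.75]
Cofactors of I−A, C_ij = (−1)^(i+j)·(minor ij) (rows/columns in the sector order above):
  C_11 = (0.75)(0.75) − (-0.20)(-0.10) = 0.5425
  C_12 = −[(-0.15)(0.75) − (-0.20)(-0.10)] = 0.1325
  C_13 = (-0.15)(-0.10) − (0.75)(-0.10) = 0.0900
  C_21 = −[(-0.25)(0.75) − (0.00)(-0.10)] = 0.1875
  C_22 = (0.60)(0.75) − (0.00)(-0.10) = 0.4500
  C_23 = −[(0.60)(-0.10) − (-0.25)(-0.10)] = 0.0850
  C_31 = (-0.25)(-0.20) − (0.00)(0.75) = 0.0500
  C_32 = −[(0.60)(-0.20) − (0.00)(-0.15)] = 0.1200
  C_33 = (0.60)(0.75) − (-0.25)(-0.15) = 0.4125
det(I−A) = Σ_j (I−A)_1j·C_1j = (0.60)(0.5425) + (-0.25)(0.1325) + (0.00)(0.0900) = 0.292375
adj(I−A) = Cᵀ =
  [ 0.5425   0.1875   0.0500]
  [ 0.1325   0.4500   0.1200]
  [ 0.0900   0.0850   0.4125]
(I − A)⁻¹ = adj(I−A) / det(I−A) ≈
  [   1.8555     0.6413     0.1710]
  [   0.4532     1.5391     0.4104]
  [   0.3078     0.2907     1.4109]
x = (I − A)⁻¹ d = adj(I−A)·d / det(I−A), with det(I−A) = 0.292375:
  x_1 = (0.5425·120 + 0.1875·300 + 0.0500·70) / 0.292375 = 124.85 / 0.292375 ≈ 427.0
  x_2 = (0.1325·120 + 0.4500·300 + 0.1200·70) / 0.292375 = 159.30 / 0.292375 ≈ 544.8
  x_3 = (0.0900·120 + 0.0850·300 + 0.4125·70) / 0.292375 = 65.175 / 0.292375 ≈ 222.9

x_3 = 222.9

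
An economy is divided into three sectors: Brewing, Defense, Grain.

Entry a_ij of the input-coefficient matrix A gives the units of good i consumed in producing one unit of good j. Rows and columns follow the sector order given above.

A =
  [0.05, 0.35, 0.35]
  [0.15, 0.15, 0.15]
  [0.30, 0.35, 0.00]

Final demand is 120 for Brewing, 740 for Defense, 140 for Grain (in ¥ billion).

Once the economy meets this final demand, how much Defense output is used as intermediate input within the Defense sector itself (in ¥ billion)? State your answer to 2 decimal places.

I − A =
  [   0.95    -0.35    -0.35]
  [  -0.15     0.85    -0.15]
  [  -0.30    -0.35     1.00]
Cofactors of I−A, C_ij = (−1)^(i+j)·(minor ij) (rows/columns in the sector order above):
  C_11 = (0.85)(1.00) − (-0.15)(-0.35) = 0.7975
  C_12 = −[(-0.15)(1.00) − (-0.15)(-0.30)] = 0.1950
  C_13 = (-0.15)(-0.35) − (0.85)(-0.30) = 0.3075
  C_21 = −[(-0.35)(1.00) − (-0.35)(-0.35)] = 0.4725
  C_22 = (0.95)(1.00) − (-0.35)(-0.30) = 0.8450
  C_23 = −[(0.95)(-0.35) − (-0.35)(-0.30)] = 0.4375
  C_31 = (-0.35)(-0.15) − (-0.35)(0.85) = 0.3500
  C_32 = −[(0.95)(-0.15) − (-0.35)(-0.15)] = 0.1950
  C_33 = (0.95)(0.85) − (-0.35)(-0.15) = 0.7550
det(I−A) = Σ_j (I−A)_1j·C_1j = (0.95)(0.7975) + (-0.35)(0.1950) + (-0.35)(0.3075) = 0.58175
adj(I−A) = Cᵀ =
  [ 0.7975   0.4725   0.3500]
  [ 0.1950   0.8450   0.1950]
  [ 0.3075   0.4375   0.7550]
(I − A)⁻¹ = adj(I−A) / det(I−A) ≈
  [   1.3709     0.8122     0.6016]
  [   0.3352     1.4525     0.3352]
  [   0.5286     0.7520     1.2978]
First solve x = (I − A)⁻¹ d = adj(I−A)·d / det(I−A); in particular x_2 = (0.1950·120 + 0.8450·740 + 0.1950·140) / 0.58175 = 676.00 / 0.58175 ≈ 1162.0112.
Intermediate flow from 2 to 2: z_22 = a_22 · x_2 = 0.15 × 676.00 / 0.58175 = 101.40 / 0.58175 ≈ 174.30.

z_22 = 174.30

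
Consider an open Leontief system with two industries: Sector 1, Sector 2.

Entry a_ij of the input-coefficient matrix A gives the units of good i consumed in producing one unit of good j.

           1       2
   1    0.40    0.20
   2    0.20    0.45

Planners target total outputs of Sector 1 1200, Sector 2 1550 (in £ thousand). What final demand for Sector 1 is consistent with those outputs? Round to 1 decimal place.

I − A =
  [   0.60    -0.20]
  [  -0.20     0.55]
d = (I − A) x:
  d_1 = (+0.60)·1200 + (-0.20)·1550 = 410.0
  d_2 = (-0.20)·1200 + (+0.55)·1550 = 612.5

d_1 = 410.0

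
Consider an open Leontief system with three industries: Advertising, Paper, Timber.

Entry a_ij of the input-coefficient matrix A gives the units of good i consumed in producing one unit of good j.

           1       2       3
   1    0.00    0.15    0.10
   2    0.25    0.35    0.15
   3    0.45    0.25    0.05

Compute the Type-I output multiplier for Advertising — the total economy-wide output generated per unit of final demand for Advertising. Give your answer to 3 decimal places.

I − A =
  [   1.00    -0.15    -0.10]
  [  -0.25     0.65    -0.15]
  [  -0.45    -0.25     0.95]
Cofactors of I−A, C_ij = (−1)^(i+j)·(minor ij) (rows/columns in the sector order above):
  C_11 = (0.65)(0.95) − (-0.15)(-0.25) = 0.5800
  C_12 = −[(-0.25)(0.95) − (-0.15)(-0.45)] = 0.3050
  C_13 = (-0.25)(-0.25) − (0.65)(-0.45) = 0.3550
  C_21 = −[(-0.15)(0.95) − (-0.10)(-0.25)] = 0.1675
  C_22 = (1.00)(0.95) − (-0.10)(-0.45) = 0.9050
  C_23 = −[(1.00)(-0.25) − (-0.15)(-0.45)] = 0.3175
  C_31 = (-0.15)(-0.15) − (-0.10)(0.65) = 0.0875
  C_32 = −[(1.00)(-0.15) − (-0.10)(-0.25)] = 0.1750
  C_33 = (1.00)(0.65) − (-0.15)(-0.25) = 0.6125
det(I−A) = Σ_j (I−A)_1j·C_1j = (1.00)(0.5800) + (-0.15)(0.3050) + (-0.10)(0.3550) = 0.49875
adj(I−A) = Cᵀ =
  [ 0.5800   0.1675   0.0875]
  [ 0.3050   0.9050   0.1750]
  [ 0.3550   0.3175   0.6125]
(I − A)⁻¹ = adj(I−A) / det(I−A) ≈
  [   1.1629     0.3358     0.1754]
  [   0.6115     1.8145     0.3509]
  [   0.7118     0.6366     1.2281]
The output multiplier for sector j is the column-j sum of the Leontief inverse (I − A)⁻¹ = adj(I−A) / det(I−A).
Column 1 of adj(I−A): (0.5800, 0.3050, 0.3550); det(I−A) = 0.49875.
m_1 = (0.5800 + 0.3050 + 0.3550) / 0.49875 = 1.24 / 0.49875 ≈ 2.486.

m_1 = 2.486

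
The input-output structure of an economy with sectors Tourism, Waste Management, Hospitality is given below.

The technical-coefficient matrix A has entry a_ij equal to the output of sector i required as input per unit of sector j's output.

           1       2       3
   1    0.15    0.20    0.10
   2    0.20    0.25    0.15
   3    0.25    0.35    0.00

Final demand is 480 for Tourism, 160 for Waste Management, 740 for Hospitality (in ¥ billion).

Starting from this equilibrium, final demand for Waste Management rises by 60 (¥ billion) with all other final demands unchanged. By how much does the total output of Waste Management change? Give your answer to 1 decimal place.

I − A =
  [   0.85    -0.20    -0.10]
  [  -0.20     0.75    -0.15]
  [  -0.25    -0.35     1.00]
Cofactors of I−A, C_ij = (−1)^(i+j)·(minor ij) (rows/columns in the sector order above):
  C_11 = (0.75)(1.00) − (-0.15)(-0.35) = 0.6975
  C_12 = −[(-0.20)(1.00) − (-0.15)(-0.25)] = 0.2375
  C_13 = (-0.20)(-0.35) − (0.75)(-0.25) = 0.2575
  C_21 = −[(-0.20)(1.00) − (-0.10)(-0.35)] = 0.2350
  C_22 = (0.85)(1.00) − (-0.10)(-0.25) = 0.8250
  C_23 = −[(0.85)(-0.35) − (-0.20)(-0.25)] = 0.3475
  C_31 = (-0.20)(-0.15) − (-0.10)(0.75) = 0.1050
  C_32 = −[(0.85)(-0.15) − (-0.10)(-0.20)] = 0.1475
  C_33 = (0.85)(0.75) − (-0.20)(-0.20) = 0.5975
det(I−A) = Σ_j (I−A)_1j·C_1j = (0.85)(0.6975) + (-0.20)(0.2375) + (-0.10)(0.2575) = 0.519625
adj(I−A) = Cᵀ =
  [ 0.6975   0.2350   0.1050]
  [ 0.2375   0.8250   0.1475]
  [ 0.2575   0.3475   0.5975]
(I − A)⁻¹ = adj(I−A) / det(I−A) ≈
  [   1.3423     0.4522     0.2021]
  [   0.4571     1.5877     0.2839]
  [   0.4955     0.6688     1.1499]
Δx = (I − A)⁻¹ Δd with Δd having +60 in the Waste Management component and 0 elsewhere.
So Δx_2 = L_22 · (+60), where L_22 = adj(I−A)_22 / det(I−A) = 0.8250 / 0.519625.
Δx_2 = 0.8250 × (+60) / 0.519625 = 49.50 / 0.519625 ≈ 95.3.

Δx_2 = 95.3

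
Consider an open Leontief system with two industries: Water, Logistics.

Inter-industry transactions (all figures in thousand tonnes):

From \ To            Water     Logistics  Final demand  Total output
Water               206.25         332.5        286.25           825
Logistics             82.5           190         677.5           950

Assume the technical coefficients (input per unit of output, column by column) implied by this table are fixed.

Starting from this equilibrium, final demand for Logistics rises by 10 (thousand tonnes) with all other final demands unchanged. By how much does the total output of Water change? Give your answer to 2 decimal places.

Technical coefficients a_ij = z_ij / X_j:
  a_WW = 206.25/825 = 0.25, a_LW = 82.5/825 = 0.10
  a_WL = 332.5/950 = 0.35, a_LL = 190/950 = 0.20
I − A =
  [   0.75    -0.35]
  [  -0.10     0.80]
det(I−A) = (0.75)(0.80) − (-0.35)(-0.10) = 0.5650
adj(I−A) = [[0.80, 0.35], [0.10, 0.75]]
(I − A)⁻¹ = adj(I−A) / det(I−A) ≈
  [   1.4159     0.6195]
  [   0.1770     1.3274]
Δx = (I − A)⁻¹ Δd with Δd having +10 in the Logistics component and 0 elsewhere.
So Δx_W = L_WL · (+10), where L_WL = adj(I−A)_WL / det(I−A) = 0.35 / 0.5650.
Δx_W = 0.35 × (+10) / 0.5650 = 3.50 / 0.5650 ≈ 6.19.

Δx_W = 6.19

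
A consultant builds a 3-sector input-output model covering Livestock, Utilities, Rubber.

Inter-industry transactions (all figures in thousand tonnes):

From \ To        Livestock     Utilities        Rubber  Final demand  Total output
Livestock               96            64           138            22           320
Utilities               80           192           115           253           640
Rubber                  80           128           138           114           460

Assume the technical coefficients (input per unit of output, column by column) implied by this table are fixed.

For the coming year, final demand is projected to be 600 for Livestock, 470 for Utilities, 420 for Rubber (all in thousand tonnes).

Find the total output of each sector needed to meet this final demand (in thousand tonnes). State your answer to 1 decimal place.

x_L = 1955.2, x_U = 2041.8, x_R = 1881.7

Technical coefficients a_ij = z_ij / X_j:
  a_LL = 96/320 = 0.30, a_UL = 80/320 = 0.25, a_RL = 80/320 = 0.25
  a_LU = 64/640 = 0.10, a_UU = 192/640 = 0.30, a_RU = 128/640 = 0.20
  a_LR = 138/460 = 0.30, a_UR = 115/460 = 0.25, a_RR = 138/460 = 0.30
I − A =
  [   0.70    -0.10    -0.30]
  [  -0.25     0.70    -0.25]
  [  -0.25    -0.20     0.70]
Cofactors of I−A, C_ij = (−1)^(i+j)·(minor ij) (rows/columns in the sector order above):
  C_11 = (0.70)(0.70) − (-0.25)(-0.20) = 0.4400
  C_12 = −[(-0.25)(0.70) − (-0.25)(-0.25)] = 0.2375
  C_13 = (-0.25)(-0.20) − (0.70)(-0.25) = 0.2250
  C_21 = −[(-0.10)(0.70) − (-0.30)(-0.20)] = 0.1300
  C_22 = (0.70)(0.70) − (-0.30)(-0.25) = 0.4150
  C_23 = −[(0.70)(-0.20) − (-0.10)(-0.25)] = 0.1650
  C_31 = (-0.10)(-0.25) − (-0.30)(0.70) = 0.2350
  C_32 = −[(0.70)(-0.25) − (-0.30)(-0.25)] = 0.2500
  C_33 = (0.70)(0.70) − (-0.10)(-0.25) = 0.4650
det(I−A) = Σ_j (I−A)_1j·C_1j = (0.70)(0.4400) + (-0.10)(0.2375) + (-0.30)(0.2250) = 0.21675
adj(I−A) = Cᵀ =
  [ 0.4400   0.1300   0.2350]
  [ 0.2375   0.4150   0.2500]
  [ 0.2250   0.1650   0.4650]
(I − A)⁻¹ = adj(I−A) / det(I−A) ≈
  [   2.0300     0.5998     1.0842]
  [   1.0957     1.9146     1.1534]
  [   1.0381     0.7612     2.1453]
x = (I − A)⁻¹ d = adj(I−A)·d / det(I−A), with det(I−A) = 0.21675:
  x_L = (0.4400·600 + 0.1300·470 + 0.2350·420) / 0.21675 = 423.80 / 0.21675 ≈ 1955.2
  x_U = (0.2375·600 + 0.4150·470 + 0.2500·420) / 0.21675 = 442.55 / 0.21675 ≈ 2041.8
  x_R = (0.2250·600 + 0.1650·470 + 0.4650·420) / 0.21675 = 407.85 / 0.21675 ≈ 1881.7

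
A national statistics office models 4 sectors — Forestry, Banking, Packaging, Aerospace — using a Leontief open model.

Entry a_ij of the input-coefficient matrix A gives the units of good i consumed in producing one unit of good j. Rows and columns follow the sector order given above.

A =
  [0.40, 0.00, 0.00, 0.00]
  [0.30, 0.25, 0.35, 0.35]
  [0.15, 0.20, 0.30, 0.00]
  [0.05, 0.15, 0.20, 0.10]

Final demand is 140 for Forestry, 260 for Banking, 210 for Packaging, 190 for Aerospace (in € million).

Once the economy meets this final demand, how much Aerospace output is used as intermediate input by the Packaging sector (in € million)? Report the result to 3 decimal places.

z_43 = 126.009

I − A =
  [   0.60     0.00     0.00     0.00]
  [  -0.30     0.75    -0.35    -0.35]
  [  -0.15    -0.20     0.70     0.00]
  [  -0.05    -0.15    -0.20     0.90]
Compute the cofactors C_ij = (−1)^(i+j)·(3×3 minor ij) of I−A; the adjugate is their transpose:
adj(I−A) = Cᵀ =
  [ 0.358750   0.000000   0.000000   0.000000]
  [ 0.259000   0.378000   0.231000   0.147000]
  [ 0.150875   0.108000   0.373500   0.042000]
  [ 0.096625   0.087000   0.121500   0.273000]
det(I−A) = Σ_j (I−A)_1j·C_1j = (0.60)(0.358750) + (0.00)(0.259000) + (0.00)(0.150875) + (0.00)(0.096625) = 0.21525
(I − A)⁻¹ = adj(I−A) / det(I−A) ≈
  [   1.6667     0.0000     0.0000     0.0000]
  [   1.2033     1.7561     1.0732     0.6829]
  [   0.7009     0.5017     1.7352     0.1951]
  [   0.4489     0.4042     0.5645     1.2683]
First solve x = (I − A)⁻¹ d = adj(I−A)·d / det(I−A); in particular x_3 = (0.150875·140 + 0.108000·260 + 0.373500·210 + 0.042000·190) / 0.21525 = 135.6175 / 0.21525 ≈ 630.04646.
Intermediate flow from 4 to 3: z_43 = a_43 · x_3 = 0.20 × 135.6175 / 0.21525 = 27.1235 / 0.21525 ≈ 126.009.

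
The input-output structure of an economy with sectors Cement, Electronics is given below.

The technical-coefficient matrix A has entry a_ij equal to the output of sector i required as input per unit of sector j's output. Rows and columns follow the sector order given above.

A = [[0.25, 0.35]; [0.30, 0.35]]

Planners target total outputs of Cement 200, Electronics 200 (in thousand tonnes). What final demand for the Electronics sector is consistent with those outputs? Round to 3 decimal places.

d_2 = 70.000

I − A =
  [   0.75    -0.35]
  [  -0.30     0.65]
d = (I − A) x:
  d_1 = (+0.75)·200 + (-0.35)·200 = 80.000
  d_2 = (-0.30)·200 + (+0.65)·200 = 70.000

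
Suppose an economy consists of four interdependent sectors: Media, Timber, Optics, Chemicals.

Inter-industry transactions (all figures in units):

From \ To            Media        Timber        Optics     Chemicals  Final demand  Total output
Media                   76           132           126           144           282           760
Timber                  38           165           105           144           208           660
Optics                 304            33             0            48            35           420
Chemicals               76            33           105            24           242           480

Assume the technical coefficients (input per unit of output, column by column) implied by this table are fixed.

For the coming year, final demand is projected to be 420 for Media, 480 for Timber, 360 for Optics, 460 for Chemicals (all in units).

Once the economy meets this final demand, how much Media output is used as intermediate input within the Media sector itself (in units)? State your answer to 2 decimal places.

Technical coefficients a_ij = z_ij / X_j:
  a_11 = 76/760 = 0.10, a_21 = 38/760 = 0.05, a_31 = 304/760 = 0.40, a_41 = 76/760 = 0.10
  a_12 = 132/660 = 0.20, a_22 = 165/660 = 0.25, a_32 = 33/660 = 0.05, a_42 = 33/660 = 0.05
  a_13 = 126/420 = 0.30, a_23 = 105/420 = 0.25, a_33 = 0/420 = 0.00, a_43 = 105/420 = 0.25
  a_14 = 144/480 = 0.30, a_24 = 144/480 = 0.30, a_34 = 48/480 = 0.10, a_44 = 24/480 = 0.05
I − A =
  [   0.90    -0.20    -0.30    -0.30]
  [  -0.05     0.75    -0.25    -0.30]
  [  -0.40    -0.05     1.00    -0.10]
  [  -0.10    -0.05    -0.25     0.95]
Compute the cofactors C_ij = (−1)^(i+j)·(3×3 minor ij) of I−A; the adjugate is their transpose:
adj(I−A) = Cᵀ =
  [ 0.661875   0.219500   0.331750   0.313250]
  [ 0.203750   0.655500   0.300750   0.303000]
  [ 0.290625   0.129750   0.589000   0.194750]
  [ 0.156875   0.091750   0.205750   0.543000]
det(I−A) = Σ_j (I−A)_1j·C_1j = (0.90)(0.661875) + (-0.20)(0.203750) + (-0.30)(0.290625) + (-0.30)(0.156875) = 0.4206875
(I − A)⁻¹ = adj(I−A) / det(I−A) ≈
  [   1.5733     0.5218     0.7886     0.7446]
  [   0.4843     1.5582     0.7149     0.7202]
  [   0.6908     0.3084     1.4001     0.4629]
  [   0.3729     0.2181     0.4891     1.2907]
First solve x = (I − A)⁻¹ d = adj(I−A)·d / det(I−A); in particular x_1 = (0.661875·420 + 0.219500·480 + 0.331750·360 + 0.313250·460) / 0.4206875 = 646.8725 / 0.4206875 ≈ 1537.6556.
Intermediate flow from 1 to 1: z_11 = a_11 · x_1 = 0.10 × 646.8725 / 0.4206875 = 64.68725 / 0.4206875 ≈ 153.77.

z_11 = 153.77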